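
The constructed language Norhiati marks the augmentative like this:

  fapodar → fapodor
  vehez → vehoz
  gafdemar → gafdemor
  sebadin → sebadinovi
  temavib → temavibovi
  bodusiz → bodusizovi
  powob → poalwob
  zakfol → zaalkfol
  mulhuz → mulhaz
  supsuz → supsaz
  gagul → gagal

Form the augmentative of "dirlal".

vehez and bodusiz both end in -z yet inflect differently (vehoz, bodusizovi), so the final letter is not what conditions the rule; the last vowel is.
"dirlal" has last vowel 'a'. The stems whose last vowel is 'a' (fapodar → fapodor, gafdemar → gafdemor) change the last vowel to 'o'.
The other patterns: stems whose last vowel is 'i' add -ovi; stems whose last vowel is 'o' insert -al- after the first vowel; stems whose last vowel is 'u' change the last vowel to 'a'.
So dirlal → dirlol.

dirlol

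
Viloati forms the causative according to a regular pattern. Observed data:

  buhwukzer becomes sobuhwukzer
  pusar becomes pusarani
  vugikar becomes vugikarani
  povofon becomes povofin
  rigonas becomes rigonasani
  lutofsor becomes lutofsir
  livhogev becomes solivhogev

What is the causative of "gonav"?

gonavani

vugikar and lutofsor both end in -r yet inflect differently (vugikarani, lutofsir), so the final letter is not what conditions the rule; the last vowel is.
"gonav" has last vowel 'a'. The stems whose last vowel is 'a' (vugikar → vugikarani, rigonas → rigonasani, pusar → pusarani) add -ani.
The other patterns: stems whose last vowel is 'o' change the last vowel to 'i'; stems whose last vowel is 'e' add the prefix so-.
So gonav → gonavani.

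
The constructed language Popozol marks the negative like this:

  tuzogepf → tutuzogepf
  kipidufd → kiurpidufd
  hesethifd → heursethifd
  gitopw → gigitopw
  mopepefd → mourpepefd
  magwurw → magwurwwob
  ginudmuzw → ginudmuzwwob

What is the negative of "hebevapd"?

"hebevapd" has second-to-last letter 'p'. The stems whose second-to-last letter is 'p' (gitopw → gigitopw, tuzogepf → tutuzogepf) repeat the first consonant+vowel as a prefix.
So hebevapd → hehebevapd.

hehebevapd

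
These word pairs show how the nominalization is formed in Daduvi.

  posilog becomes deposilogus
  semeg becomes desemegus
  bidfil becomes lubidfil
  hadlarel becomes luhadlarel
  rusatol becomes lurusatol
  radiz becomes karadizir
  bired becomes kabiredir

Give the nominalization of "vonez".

kavonezir

semeg and hadlarel both have last vowel 'e' yet inflect differently (desemegus, luhadlarel), so the last vowel is not what conditions the rule; the final letter is.
"vonez" ends in -z. The one such stem in the data (radiz → karadizir) adds ka- … -ir around the stem, so the same rule applies.
So vonez → kavonezir.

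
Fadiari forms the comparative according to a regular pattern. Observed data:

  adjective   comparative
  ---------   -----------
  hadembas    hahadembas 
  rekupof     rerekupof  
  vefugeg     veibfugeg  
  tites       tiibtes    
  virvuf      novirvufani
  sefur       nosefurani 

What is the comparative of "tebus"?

notebusani

hadembas and tites both end in -s yet inflect differently (hahadembas, tiibtes), so the final letter is not what conditions the rule; the last vowel is.
"tebus" has last vowel 'u'. The stems whose last vowel is 'u' (virvuf → novirvufani, sefur → nosefurani) add no- … -ani around the stem.
So tebus → notebusani.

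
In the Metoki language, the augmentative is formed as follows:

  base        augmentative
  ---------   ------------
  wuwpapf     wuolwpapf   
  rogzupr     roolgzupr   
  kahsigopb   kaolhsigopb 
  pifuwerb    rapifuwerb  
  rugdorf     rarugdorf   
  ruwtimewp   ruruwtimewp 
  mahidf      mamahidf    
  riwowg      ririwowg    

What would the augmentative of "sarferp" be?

rasarferp

kahsigopb and pifuwerb both end in -b yet inflect differently (kaolhsigopb, rapifuwerb), so the final letter is not what conditions the rule; the second-to-last letter is.
"sarferp" has second-to-last letter 'r'. The stems whose second-to-last letter is 'r' (pifuwerb → rapifuwerb, rugdorf → rarugdorf) add the prefix ra-.
The other patterns: stems whose second-to-last letter is 'p' insert -ol- after the first vowel; stems whose second-to-last letter is 'd' or 'w' repeat the first consonant+vowel as a prefix.
So sarferp → rasarferp.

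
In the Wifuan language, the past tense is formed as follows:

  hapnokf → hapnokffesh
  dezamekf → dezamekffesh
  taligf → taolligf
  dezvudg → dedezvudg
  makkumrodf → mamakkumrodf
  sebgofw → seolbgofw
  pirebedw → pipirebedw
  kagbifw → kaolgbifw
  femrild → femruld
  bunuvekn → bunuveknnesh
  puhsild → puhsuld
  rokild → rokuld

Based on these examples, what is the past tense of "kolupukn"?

kolupuknnesh

dezamekf and makkumrodf both end in -f yet inflect differently (dezamekffesh, mamakkumrodf), so the final letter is not what conditions the rule; the second-to-last letter is.
"kolupukn" has second-to-last letter 'k'. The stems whose second-to-last letter is 'k' (dezamekf → dezamekffesh, bunuvekn → bunuveknnesh, hapnokf → hapnokffesh) double the final consonant and add -esh.
The other patterns: stems whose second-to-last letter is 'l' change the last vowel to 'u'; stems whose second-to-last letter is 'd' repeat the first consonant+vowel as a prefix; stems whose second-to-last letter is 'f' or 'g' insert -ol- after the first vowel.
So kolupukn → kolupuknnesh.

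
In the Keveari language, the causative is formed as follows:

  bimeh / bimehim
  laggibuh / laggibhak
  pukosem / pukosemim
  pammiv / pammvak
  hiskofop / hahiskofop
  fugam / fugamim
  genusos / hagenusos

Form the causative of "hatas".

laggibuh and bimeh both end in -h yet inflect differently (laggibhak, bimehim), so the final letter is not what conditions the rule; the last vowel is.
"hatas" has last vowel 'a'. The one such stem in the data (fugam → fugamim) adds -im, so the same rule applies.
So hatas → hatasim.

hatasim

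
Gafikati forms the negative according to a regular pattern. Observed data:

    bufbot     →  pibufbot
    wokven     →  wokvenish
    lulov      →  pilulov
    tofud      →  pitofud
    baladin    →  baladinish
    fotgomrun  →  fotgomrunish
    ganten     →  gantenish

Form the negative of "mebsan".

"mebsan" ends in -n. The stems ending in -n (baladin → baladinish, ganten → gantenish, fotgomrun → fotgomrunish) add -ish.
So mebsan → mebsanish.

mebsanish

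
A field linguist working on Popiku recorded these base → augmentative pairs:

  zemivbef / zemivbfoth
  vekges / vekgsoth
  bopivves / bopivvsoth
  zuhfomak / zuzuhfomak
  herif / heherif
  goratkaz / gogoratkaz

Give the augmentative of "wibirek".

zemivbef and herif both end in -f yet inflect differently (zemivbfoth, heherif), so the final letter is not what conditions the rule; the last vowel is.
"wibirek" has last vowel 'e'. The stems whose last vowel is 'e' (zemivbef → zemivbfoth, vekges → vekgsoth, bopivves → bopivvsoth) delete the last vowel and add -oth.
The other pattern: stems whose last vowel is 'a' or 'i' repeat the first consonant+vowel as a prefix.
So wibirek → wibirkoth.

wibirkoth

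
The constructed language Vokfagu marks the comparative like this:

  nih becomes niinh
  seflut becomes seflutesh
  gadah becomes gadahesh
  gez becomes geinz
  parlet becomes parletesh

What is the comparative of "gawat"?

gawatesh

nih and gadah both end in -h yet inflect differently (niinh, gadahesh), so the final letter is not what conditions the rule; the number of vowels is.
"gawat" has 2 vowels. The stems with 2 vowels (gadah → gadahesh, seflut → seflutesh, parlet → parletesh) add -esh.
The other pattern: stems with 1 vowel insert -in- after the first vowel.
So gawat → gawatesh.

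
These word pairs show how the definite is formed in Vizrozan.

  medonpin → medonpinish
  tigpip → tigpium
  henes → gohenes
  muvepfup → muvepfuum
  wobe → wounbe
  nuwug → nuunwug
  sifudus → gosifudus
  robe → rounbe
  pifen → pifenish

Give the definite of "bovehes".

gobovehes

muvepfup and sifudus both have last vowel 'u' yet inflect differently (muvepfuum, gosifudus), so the last vowel is not what conditions the rule; the final letter is.
"bovehes" ends in -s. The stems ending in -s (henes → gohenes, sifudus → gosifudus) add the prefix go-.
The other patterns: stems ending in -p drop the final letter and add -um; stems ending in -n add -ish; stems ending in -e or -g insert -un- after the first vowel.
So bovehes → gobovehes.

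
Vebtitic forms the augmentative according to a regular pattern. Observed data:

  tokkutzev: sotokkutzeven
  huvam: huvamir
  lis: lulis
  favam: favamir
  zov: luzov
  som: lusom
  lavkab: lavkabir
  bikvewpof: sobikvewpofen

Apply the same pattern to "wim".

luwim

"wim" has 1 vowel. The stems with 1 vowel (som → lusom, zov → luzov, lis → lulis) add the prefix lu-.
The other patterns: stems with 2 vowels add -ir; stems with 3 vowels add so- … -en around the stem.
So wim → luwim.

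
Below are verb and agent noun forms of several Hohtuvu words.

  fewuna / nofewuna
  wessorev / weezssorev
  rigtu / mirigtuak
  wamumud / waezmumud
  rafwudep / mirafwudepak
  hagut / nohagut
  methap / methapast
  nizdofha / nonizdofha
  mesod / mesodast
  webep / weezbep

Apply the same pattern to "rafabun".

mirafabunak

methap and rafwudep both end in -p yet inflect differently (methapast, mirafwudepak), so the final letter is not what conditions the rule; the first letter is.
"rafabun" begins with r-. The stems beginning with r- (rafwudep → mirafwudepak, rigtu → mirigtuak) add mi- … -ak around the stem.
So rafabun → mirafabunak.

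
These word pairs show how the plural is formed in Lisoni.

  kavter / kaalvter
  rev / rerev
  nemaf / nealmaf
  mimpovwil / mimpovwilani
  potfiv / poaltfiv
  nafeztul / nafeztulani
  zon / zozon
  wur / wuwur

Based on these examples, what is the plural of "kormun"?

koalrmun

wur and kavter both end in -r yet inflect differently (wuwur, kaalvter), so the final letter is not what conditions the rule; the number of vowels is.
"kormun" has 2 vowels. The stems with 2 vowels (kavter → kaalvter, nemaf → nealmaf, potfiv → poaltfiv) insert -al- after the first vowel.
So kormun → koalrmun.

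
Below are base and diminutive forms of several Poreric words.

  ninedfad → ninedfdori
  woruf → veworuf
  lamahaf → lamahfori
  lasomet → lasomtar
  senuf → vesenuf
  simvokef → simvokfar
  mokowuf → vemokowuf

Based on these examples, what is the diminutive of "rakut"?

mokowuf and simvokef both end in -f yet inflect differently (vemokowuf, simvokfar), so the final letter is not what conditions the rule; the last vowel is.
"rakut" has last vowel 'u'. The stems whose last vowel is 'u' (mokowuf → vemokowuf, senuf → vesenuf, woruf → veworuf) add the prefix ve-.
The other patterns: stems whose last vowel is 'e' delete the last vowel and add -ar; stems whose last vowel is 'a' delete the last vowel and add -ori.
So rakut → verakut.

verakut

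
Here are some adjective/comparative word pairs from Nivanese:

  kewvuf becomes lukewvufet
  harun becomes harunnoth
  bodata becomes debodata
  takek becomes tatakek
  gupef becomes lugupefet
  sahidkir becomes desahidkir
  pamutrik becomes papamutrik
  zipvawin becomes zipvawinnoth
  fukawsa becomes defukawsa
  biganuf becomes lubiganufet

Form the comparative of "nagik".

harun and kewvuf both have last vowel 'u' yet inflect differently (harunnoth, lukewvufet), so the last vowel is not what conditions the rule; the final letter is.
"nagik" ends in -k. The stems ending in -k (pamutrik → papamutrik, takek → tatakek) repeat the first consonant+vowel as a prefix.
The other patterns: stems ending in -n double the final consonant and add -oth; stems ending in -f add lu- … -et around the stem; stems ending in -a or -r add the prefix de-.
So nagik → nanagik.

nanagik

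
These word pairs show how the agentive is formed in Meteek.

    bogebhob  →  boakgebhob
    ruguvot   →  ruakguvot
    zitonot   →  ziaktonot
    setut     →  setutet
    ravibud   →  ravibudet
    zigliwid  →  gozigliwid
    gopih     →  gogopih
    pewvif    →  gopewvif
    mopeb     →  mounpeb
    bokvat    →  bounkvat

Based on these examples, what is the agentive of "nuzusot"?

ruguvot and setut both end in -t yet inflect differently (ruakguvot, setutet), so the final letter is not what conditions the rule; the last vowel is.
"nuzusot" has last vowel 'o'. The stems whose last vowel is 'o' (bogebhob → boakgebhob, ruguvot → ruakguvot, zitonot → ziaktonot) insert -ak- after the first vowel.
The other patterns: stems whose last vowel is 'u' add -et; stems whose last vowel is 'i' add the prefix go-; stems whose last vowel is 'a' or 'e' insert -un- after the first vowel.
So nuzusot → nuakzusot.

nuakzusot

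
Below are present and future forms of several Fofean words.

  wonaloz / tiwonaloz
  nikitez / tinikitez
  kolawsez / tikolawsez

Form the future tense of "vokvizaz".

tivokvizaz

Every pair shown (wonaloz → tiwonaloz, nikitez → tinikitez, kolawsez → tikolawsez) follows the same rule: add the prefix ti-.
So vokvizaz → tivokvizaz.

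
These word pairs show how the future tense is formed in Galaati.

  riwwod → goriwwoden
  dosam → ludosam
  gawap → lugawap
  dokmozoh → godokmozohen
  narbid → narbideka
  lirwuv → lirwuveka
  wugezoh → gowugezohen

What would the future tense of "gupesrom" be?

"gupesrom" has last vowel 'o'. The stems whose last vowel is 'o' (dokmozoh → godokmozohen, riwwod → goriwwoden, wugezoh → gowugezohen) add go- … -en around the stem.
The other patterns: stems whose last vowel is 'a' add the prefix lu-; stems whose last vowel is 'i' or 'u' add -eka.
So gupesrom → gogupesromen.

gogupesromen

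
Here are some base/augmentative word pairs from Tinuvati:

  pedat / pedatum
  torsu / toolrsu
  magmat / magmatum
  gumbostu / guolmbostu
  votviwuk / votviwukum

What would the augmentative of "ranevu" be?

raolnevu

gumbostu and votviwuk both have last vowel 'u' yet inflect differently (guolmbostu, votviwukum), so the last vowel is not what conditions the rule; the final letter is.
"ranevu" ends in -u. The stems ending in -u (gumbostu → guolmbostu, torsu → toolrsu) insert -ol- after the first vowel.
So ranevu → raolnevu.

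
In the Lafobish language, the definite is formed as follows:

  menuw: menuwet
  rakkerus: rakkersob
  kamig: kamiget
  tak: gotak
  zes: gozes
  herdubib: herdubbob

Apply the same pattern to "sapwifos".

"sapwifos" has 3 vowels. The stems with 3 vowels (herdubib → herdubbob, rakkerus → rakkersob) delete the last vowel and add -ob.
So sapwifos → sapwifsob.

sapwifsob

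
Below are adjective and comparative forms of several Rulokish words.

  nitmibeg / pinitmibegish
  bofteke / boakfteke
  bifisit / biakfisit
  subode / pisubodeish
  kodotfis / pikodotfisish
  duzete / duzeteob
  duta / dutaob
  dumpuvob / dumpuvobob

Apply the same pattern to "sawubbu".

bofteke and duzete both end in -e yet inflect differently (boakfteke, duzeteob), so the final letter is not what conditions the rule; the first letter is.
"sawubbu" begins with s-. The one such stem in the data (subode → pisubodeish) adds pi- … -ish around the stem, so the same rule applies.
The other patterns: stems beginning with b- insert -ak- after the first vowel; stems beginning with d- add -ob.
So sawubbu → pisawubbuish.

pisawubbuish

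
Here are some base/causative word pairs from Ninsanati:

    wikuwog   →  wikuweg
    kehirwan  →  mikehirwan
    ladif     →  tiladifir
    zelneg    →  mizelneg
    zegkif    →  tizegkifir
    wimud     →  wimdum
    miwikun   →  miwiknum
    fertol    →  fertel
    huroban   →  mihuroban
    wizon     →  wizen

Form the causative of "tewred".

mitewred

wizon and miwikun both end in -n yet inflect differently (wizen, miwiknum), so the final letter is not what conditions the rule; the last vowel is.
"tewred" has last vowel 'e'. The one such stem in the data (zelneg → mizelneg) adds the prefix mi-, so the same rule applies.
So tewred → mitewred.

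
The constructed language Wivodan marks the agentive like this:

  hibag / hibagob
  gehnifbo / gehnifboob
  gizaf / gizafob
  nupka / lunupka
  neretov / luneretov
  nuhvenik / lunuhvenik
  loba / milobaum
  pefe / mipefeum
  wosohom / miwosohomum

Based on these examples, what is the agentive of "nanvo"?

lunanvo

"nanvo" begins with n-. The stems beginning with n- (nupka → lunupka, neretov → luneretov, nuhvenik → lunuhvenik) add the prefix lu-.
So nanvo → lunanvo.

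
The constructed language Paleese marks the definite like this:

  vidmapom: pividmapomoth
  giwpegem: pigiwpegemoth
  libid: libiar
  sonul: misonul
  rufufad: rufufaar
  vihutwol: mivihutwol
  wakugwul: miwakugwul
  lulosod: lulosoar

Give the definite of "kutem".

lulosod and vihutwol both have last vowel 'o' yet inflect differently (lulosoar, mivihutwol), so the last vowel is not what conditions the rule; the final letter is.
"kutem" ends in -m. The stems ending in -m (vidmapom → pividmapomoth, giwpegem → pigiwpegemoth) add pi- … -oth around the stem.
The other patterns: stems ending in -d drop the final letter and add -ar; stems ending in -l add the prefix mi-.
So kutem → pikutemoth.

pikutemoth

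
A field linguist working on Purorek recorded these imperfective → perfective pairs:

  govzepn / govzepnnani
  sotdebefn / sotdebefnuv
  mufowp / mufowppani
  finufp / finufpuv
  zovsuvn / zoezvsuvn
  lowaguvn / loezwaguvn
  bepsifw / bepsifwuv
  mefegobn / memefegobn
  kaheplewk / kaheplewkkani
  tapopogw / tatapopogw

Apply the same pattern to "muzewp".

sotdebefn and lowaguvn both end in -n yet inflect differently (sotdebefnuv, loezwaguvn), so the final letter is not what conditions the rule; the second-to-last letter is.
"muzewp" has second-to-last letter 'w'. The stems whose second-to-last letter is 'w' (mufowp → mufowppani, kaheplewk → kaheplewkkani) double the final consonant and add -ani.
The other patterns: stems whose second-to-last letter is 'f' add -uv; stems whose second-to-last letter is 'v' insert -ez- after the first vowel; stems whose second-to-last letter is 'b' or 'g' repeat the first consonant+vowel as a prefix.
So muzewp → muzewppani.

muzewppani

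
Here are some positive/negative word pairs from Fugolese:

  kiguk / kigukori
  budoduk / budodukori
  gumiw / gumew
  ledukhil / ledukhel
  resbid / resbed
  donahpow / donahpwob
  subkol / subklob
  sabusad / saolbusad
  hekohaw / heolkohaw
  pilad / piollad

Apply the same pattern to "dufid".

dufed

gumiw and donahpow both end in -w yet inflect differently (gumew, donahpwob), so the final letter is not what conditions the rule; the last vowel is.
"dufid" has last vowel 'i'. The stems whose last vowel is 'i' (gumiw → gumew, ledukhil → ledukhel, resbid → resbed) change the last vowel to 'e'.
The other patterns: stems whose last vowel is 'u' add -ori; stems whose last vowel is 'o' delete the last vowel and add -ob; stems whose last vowel is 'a' insert -ol- after the first vowel.
So dufid → dufed.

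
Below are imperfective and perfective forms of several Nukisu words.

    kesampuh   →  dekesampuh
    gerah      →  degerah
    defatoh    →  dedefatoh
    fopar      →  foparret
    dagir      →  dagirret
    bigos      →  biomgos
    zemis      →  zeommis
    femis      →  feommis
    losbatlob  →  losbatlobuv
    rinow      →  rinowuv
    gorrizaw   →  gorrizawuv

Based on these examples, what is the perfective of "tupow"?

gerah and fopar both have last vowel 'a' yet inflect differently (degerah, foparret), so the last vowel is not what conditions the rule; the final letter is.
"tupow" ends in -w. The stems ending in -w (rinow → rinowuv, gorrizaw → gorrizawuv) add -uv.
So tupow → tupowuv.

tupowuv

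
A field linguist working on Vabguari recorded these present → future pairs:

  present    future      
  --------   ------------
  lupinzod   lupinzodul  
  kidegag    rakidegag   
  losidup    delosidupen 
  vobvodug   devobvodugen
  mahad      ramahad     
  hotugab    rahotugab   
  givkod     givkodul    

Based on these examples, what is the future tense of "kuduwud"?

vobvodug and kidegag both end in -g yet inflect differently (devobvodugen, rakidegag), so the final letter is not what conditions the rule; the last vowel is.
"kuduwud" has last vowel 'u'. The stems whose last vowel is 'u' (losidup → delosidupen, vobvodug → devobvodugen) add de- … -en around the stem.
The other patterns: stems whose last vowel is 'o' add -ul; stems whose last vowel is 'a' add the prefix ra-.
So kuduwud → dekuduwuden.

dekuduwuden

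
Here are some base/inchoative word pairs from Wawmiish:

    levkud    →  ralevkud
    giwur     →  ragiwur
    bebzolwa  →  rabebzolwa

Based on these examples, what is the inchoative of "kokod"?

Every pair shown (levkud → ralevkud, giwur → ragiwur, bebzolwa → rabebzolwa) follows the same rule: add the prefix ra-.
So kokod → rakokod.

rakokod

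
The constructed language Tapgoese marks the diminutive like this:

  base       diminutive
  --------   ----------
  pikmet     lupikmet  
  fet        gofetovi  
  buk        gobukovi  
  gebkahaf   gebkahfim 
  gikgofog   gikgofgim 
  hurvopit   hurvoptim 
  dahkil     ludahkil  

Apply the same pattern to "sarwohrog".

sarwohrgim

fet and pikmet both end in -t yet inflect differently (gofetovi, lupikmet), so the final letter is not what conditions the rule; the number of vowels is.
"sarwohrog" has 3 vowels. The stems with 3 vowels (gebkahaf → gebkahfim, gikgofog → gikgofgim, hurvopit → hurvoptim) delete the last vowel and add -im.
So sarwohrog → sarwohrgim.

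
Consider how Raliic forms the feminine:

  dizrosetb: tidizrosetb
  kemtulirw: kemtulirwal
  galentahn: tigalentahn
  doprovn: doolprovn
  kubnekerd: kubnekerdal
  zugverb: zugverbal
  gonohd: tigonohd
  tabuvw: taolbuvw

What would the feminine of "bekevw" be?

"bekevw" has second-to-last letter 'v'. The stems whose second-to-last letter is 'v' (doprovn → doolprovn, tabuvw → taolbuvw) insert -ol- after the first vowel.
So bekevw → beolkevw.

beolkevw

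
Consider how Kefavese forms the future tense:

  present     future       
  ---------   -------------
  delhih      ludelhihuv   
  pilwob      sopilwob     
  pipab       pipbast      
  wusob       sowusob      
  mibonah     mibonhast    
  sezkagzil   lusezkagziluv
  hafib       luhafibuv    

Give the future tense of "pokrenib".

lupokrenibuv

hafib and pilwob both end in -b yet inflect differently (luhafibuv, sopilwob), so the final letter is not what conditions the rule; the last vowel is.
"pokrenib" has last vowel 'i'. The stems whose last vowel is 'i' (sezkagzil → lusezkagziluv, delhih → ludelhihuv, hafib → luhafibuv) add lu- … -uv around the stem.
So pokrenib → lupokrenibuv.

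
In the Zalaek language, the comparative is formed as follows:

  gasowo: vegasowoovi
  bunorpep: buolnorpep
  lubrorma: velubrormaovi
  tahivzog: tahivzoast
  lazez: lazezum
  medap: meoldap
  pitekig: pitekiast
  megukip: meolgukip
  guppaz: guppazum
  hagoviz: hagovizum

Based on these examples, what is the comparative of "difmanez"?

megukip and pitekig both have last vowel 'i' yet inflect differently (meolgukip, pitekiast), so the last vowel is not what conditions the rule; the final letter is.
"difmanez" ends in -z. The stems ending in -z (lazez → lazezum, hagoviz → hagovizum, guppaz → guppazum) add -um.
The other patterns: stems ending in -p insert -ol- after the first vowel; stems ending in -g drop the final letter and add -ast; stems ending in -a or -o add ve- … -ovi around the stem.
So difmanez → difmanezum.

difmanezum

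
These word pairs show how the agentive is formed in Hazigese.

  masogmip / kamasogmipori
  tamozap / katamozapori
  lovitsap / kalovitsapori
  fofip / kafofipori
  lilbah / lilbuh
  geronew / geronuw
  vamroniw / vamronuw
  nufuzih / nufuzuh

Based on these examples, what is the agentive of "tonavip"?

katonavipori

tamozap and lilbah both have last vowel 'a' yet inflect differently (katamozapori, lilbuh), so the last vowel is not what conditions the rule; the final letter is.
"tonavip" ends in -p. The stems ending in -p (masogmip → kamasogmipori, tamozap → katamozapori, lovitsap → kalovitsapori) add ka- … -ori around the stem.
The other pattern: stems ending in -h or -w change the last vowel to 'u'.
So tonavip → katonavipori.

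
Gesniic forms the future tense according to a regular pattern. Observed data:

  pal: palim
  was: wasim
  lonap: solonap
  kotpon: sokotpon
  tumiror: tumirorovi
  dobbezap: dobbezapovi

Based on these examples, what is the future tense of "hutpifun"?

lonap and dobbezap both end in -p yet inflect differently (solonap, dobbezapovi), so the final letter is not what conditions the rule; the number of vowels is.
"hutpifun" has 3 vowels. The stems with 3 vowels (tumiror → tumirorovi, dobbezap → dobbezapovi) add -ovi.
So hutpifun → hutpifunovi.

hutpifunovi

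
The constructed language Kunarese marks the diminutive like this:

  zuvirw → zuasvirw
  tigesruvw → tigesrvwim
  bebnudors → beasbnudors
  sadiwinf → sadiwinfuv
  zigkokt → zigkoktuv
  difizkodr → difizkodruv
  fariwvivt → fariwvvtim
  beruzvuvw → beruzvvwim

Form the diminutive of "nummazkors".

tigesruvw and zuvirw both end in -w yet inflect differently (tigesrvwim, zuasvirw), so the final letter is not what conditions the rule; the second-to-last letter is.
"nummazkors" has second-to-last letter 'r'. The stems whose second-to-last letter is 'r' (zuvirw → zuasvirw, bebnudors → beasbnudors) insert -as- after the first vowel.
So nummazkors → nuasmmazkors.

nuasmmazkors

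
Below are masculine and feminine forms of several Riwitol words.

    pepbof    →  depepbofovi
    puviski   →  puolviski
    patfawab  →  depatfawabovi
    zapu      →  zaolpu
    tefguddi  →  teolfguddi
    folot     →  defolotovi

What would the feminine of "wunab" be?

dewunabovi

puviski and patfawab both begin with p- yet inflect differently (puolviski, depatfawabovi), so the first letter is not what conditions the rule; whether the stem ends in a vowel or a consonant is.
"wunab" ends in a consonant. The stems ending in a consonant (folot → defolotovi, patfawab → depatfawabovi, pepbof → depepbofovi) add de- … -ovi around the stem.
So wunab → dewunabovi.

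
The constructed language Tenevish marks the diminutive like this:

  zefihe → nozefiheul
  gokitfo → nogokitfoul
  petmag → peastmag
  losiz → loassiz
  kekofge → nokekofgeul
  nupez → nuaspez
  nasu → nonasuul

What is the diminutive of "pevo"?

nupez and kekofge both have last vowel 'e' yet inflect differently (nuaspez, nokekofgeul), so the last vowel is not what conditions the rule; whether the stem ends in a vowel or a consonant is.
"pevo" ends in a vowel. The stems ending in a vowel (gokitfo → nogokitfoul, kekofge → nokekofgeul, zefihe → nozefiheul) add no- … -ul around the stem.
So pevo → nopevoul.

nopevoul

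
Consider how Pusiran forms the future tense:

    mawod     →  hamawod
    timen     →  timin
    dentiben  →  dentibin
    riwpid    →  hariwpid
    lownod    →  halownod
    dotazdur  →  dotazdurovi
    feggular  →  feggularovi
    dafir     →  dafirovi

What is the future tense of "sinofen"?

sinofin

riwpid and dafir both have last vowel 'i' yet inflect differently (hariwpid, dafirovi), so the last vowel is not what conditions the rule; the final letter is.
"sinofen" ends in -n. The stems ending in -n (dentiben → dentibin, timen → timin) change the last vowel to 'i'.
So sinofen → sinofin.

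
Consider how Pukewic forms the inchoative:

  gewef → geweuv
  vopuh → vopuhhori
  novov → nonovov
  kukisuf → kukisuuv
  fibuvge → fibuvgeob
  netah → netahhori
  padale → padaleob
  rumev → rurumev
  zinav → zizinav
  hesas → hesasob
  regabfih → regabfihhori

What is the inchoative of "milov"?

mimilov

vopuh and kukisuf both have last vowel 'u' yet inflect differently (vopuhhori, kukisuuv), so the last vowel is not what conditions the rule; the final letter is.
"milov" ends in -v. The stems ending in -v (zinav → zizinav, novov → nonovov, rumev → rurumev) repeat the first consonant+vowel as a prefix.
So milov → mimilov.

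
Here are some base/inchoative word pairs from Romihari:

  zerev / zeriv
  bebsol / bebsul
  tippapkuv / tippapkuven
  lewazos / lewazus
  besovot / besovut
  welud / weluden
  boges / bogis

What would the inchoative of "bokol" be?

lewazos and boges both end in -s yet inflect differently (lewazus, bogis), so the final letter is not what conditions the rule; the last vowel is.
"bokol" has last vowel 'o'. The stems whose last vowel is 'o' (besovot → besovut, bebsol → bebsul, lewazos → lewazus) change the last vowel to 'u'.
The other patterns: stems whose last vowel is 'e' change the last vowel to 'i'; stems whose last vowel is 'u' add -en.
So bokol → bokul.

bokul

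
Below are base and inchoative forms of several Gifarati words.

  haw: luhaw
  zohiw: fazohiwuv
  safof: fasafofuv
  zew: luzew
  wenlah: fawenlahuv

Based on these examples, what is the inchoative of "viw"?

luviw

"viw" has 1 vowel. The stems with 1 vowel (zew → luzew, haw → luhaw) add the prefix lu-.
The other pattern: stems with 2 vowels add fa- … -uv around the stem.
So viw → luviw.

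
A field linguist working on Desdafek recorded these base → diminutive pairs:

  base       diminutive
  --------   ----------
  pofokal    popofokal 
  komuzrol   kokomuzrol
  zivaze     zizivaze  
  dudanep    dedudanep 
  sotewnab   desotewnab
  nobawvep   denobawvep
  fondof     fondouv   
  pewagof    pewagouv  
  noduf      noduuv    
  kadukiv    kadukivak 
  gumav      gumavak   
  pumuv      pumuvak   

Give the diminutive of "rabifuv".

rabifuvak

zivaze and dudanep both have last vowel 'e' yet inflect differently (zizivaze, dedudanep), so the last vowel is not what conditions the rule; the final letter is.
"rabifuv" ends in -v. The stems ending in -v (kadukiv → kadukivak, gumav → gumavak, pumuv → pumuvak) add -ak.
The other patterns: stems ending in -e or -l repeat the first consonant+vowel as a prefix; stems ending in -b or -p add the prefix de-; stems ending in -f drop the final letter and add -uv.
So rabifuv → rabifuvak.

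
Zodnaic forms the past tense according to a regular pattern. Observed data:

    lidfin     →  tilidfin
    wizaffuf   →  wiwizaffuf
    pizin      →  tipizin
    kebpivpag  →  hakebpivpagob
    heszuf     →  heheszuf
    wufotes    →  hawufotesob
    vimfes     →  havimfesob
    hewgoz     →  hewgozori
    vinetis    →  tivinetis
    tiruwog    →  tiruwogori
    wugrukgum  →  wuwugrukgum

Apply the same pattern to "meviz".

timeviz

"meviz" has last vowel 'i'. The stems whose last vowel is 'i' (vinetis → tivinetis, lidfin → tilidfin, pizin → tipizin) add the prefix ti-.
The other patterns: stems whose last vowel is 'o' add -ori; stems whose last vowel is 'u' repeat the first consonant+vowel as a prefix; stems whose last vowel is 'a' or 'e' add ha- … -ob around the stem.
So meviz → timeviz.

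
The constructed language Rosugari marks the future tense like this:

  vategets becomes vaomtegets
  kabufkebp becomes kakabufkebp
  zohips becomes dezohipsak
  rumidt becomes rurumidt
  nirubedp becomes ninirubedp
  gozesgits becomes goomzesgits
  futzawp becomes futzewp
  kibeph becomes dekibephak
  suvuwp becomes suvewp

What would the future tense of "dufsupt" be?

dedufsuptak

gozesgits and zohips both end in -s yet inflect differently (goomzesgits, dezohipsak), so the final letter is not what conditions the rule; the second-to-last letter is.
"dufsupt" has second-to-last letter 'p'. The stems whose second-to-last letter is 'p' (kibeph → dekibephak, zohips → dezohipsak) add de- … -ak around the stem.
The other patterns: stems whose second-to-last letter is 'w' change the last vowel to 'e'; stems whose second-to-last letter is 't' insert -om- after the first vowel; stems whose second-to-last letter is 'b' or 'd' repeat the first consonant+vowel as a prefix.
So dufsupt → dedufsuptak.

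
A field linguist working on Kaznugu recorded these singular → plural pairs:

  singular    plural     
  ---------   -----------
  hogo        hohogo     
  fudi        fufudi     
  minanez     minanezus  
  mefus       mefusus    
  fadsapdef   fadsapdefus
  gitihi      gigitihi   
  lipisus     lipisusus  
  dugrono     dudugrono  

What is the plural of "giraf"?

fudi and fadsapdef both begin with f- yet inflect differently (fufudi, fadsapdefus), so the first letter is not what conditions the rule; whether the stem ends in a vowel or a consonant is.
"giraf" ends in a consonant. The stems ending in a consonant (fadsapdef → fadsapdefus, lipisus → lipisusus, minanez → minanezus) add -us.
So giraf → girafus.

girafus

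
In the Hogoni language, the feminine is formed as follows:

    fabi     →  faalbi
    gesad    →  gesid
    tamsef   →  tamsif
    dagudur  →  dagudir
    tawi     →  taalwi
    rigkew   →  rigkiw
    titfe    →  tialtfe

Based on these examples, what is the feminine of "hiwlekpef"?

titfe and rigkew both have last vowel 'e' yet inflect differently (tialtfe, rigkiw), so the last vowel is not what conditions the rule; whether the stem ends in a vowel or a consonant is.
"hiwlekpef" ends in a consonant. The stems ending in a consonant (rigkew → rigkiw, dagudur → dagudir, gesad → gesid) change the last vowel to 'i'.
The other pattern: stems ending in a vowel insert -al- after the first vowel.
So hiwlekpef → hiwlekpif.

hiwlekpif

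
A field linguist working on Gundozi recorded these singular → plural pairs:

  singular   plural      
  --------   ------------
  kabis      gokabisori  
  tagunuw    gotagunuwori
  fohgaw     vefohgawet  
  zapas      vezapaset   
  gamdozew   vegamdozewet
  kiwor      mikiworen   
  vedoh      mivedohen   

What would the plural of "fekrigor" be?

mifekrigoren

tagunuw and fohgaw both end in -w yet inflect differently (gotagunuwori, vefohgawet), so the final letter is not what conditions the rule; the last vowel is.
"fekrigor" has last vowel 'o'. The stems whose last vowel is 'o' (kiwor → mikiworen, vedoh → mivedohen) add mi- … -en around the stem.
The other patterns: stems whose last vowel is 'i' or 'u' add go- … -ori around the stem; stems whose last vowel is 'a' or 'e' add ve- … -et around the stem.
So fekrigor → mifekrigoren.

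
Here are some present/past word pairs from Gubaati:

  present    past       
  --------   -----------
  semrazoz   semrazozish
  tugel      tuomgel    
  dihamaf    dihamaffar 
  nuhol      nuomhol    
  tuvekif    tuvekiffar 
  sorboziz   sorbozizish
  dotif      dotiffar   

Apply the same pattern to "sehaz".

nuhol and semrazoz both have last vowel 'o' yet inflect differently (nuomhol, semrazozish), so the last vowel is not what conditions the rule; the final letter is.
"sehaz" ends in -z. The stems ending in -z (semrazoz → semrazozish, sorboziz → sorbozizish) add -ish.
The other patterns: stems ending in -f double the final consonant and add -ar; stems ending in -l insert -om- after the first vowel.
So sehaz → sehazish.

sehazish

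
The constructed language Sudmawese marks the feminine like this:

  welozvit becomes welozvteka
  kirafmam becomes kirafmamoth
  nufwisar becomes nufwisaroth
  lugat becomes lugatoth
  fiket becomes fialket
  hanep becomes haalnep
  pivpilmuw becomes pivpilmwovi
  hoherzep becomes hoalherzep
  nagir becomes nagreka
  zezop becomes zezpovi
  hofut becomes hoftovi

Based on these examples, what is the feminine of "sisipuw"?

"sisipuw" has last vowel 'u'. The stems whose last vowel is 'u' (hofut → hoftovi, pivpilmuw → pivpilmwovi) delete the last vowel and add -ovi.
The other patterns: stems whose last vowel is 'e' insert -al- after the first vowel; stems whose last vowel is 'a' add -oth; stems whose last vowel is 'i' delete the last vowel and add -eka.
So sisipuw → sisipwovi.

sisipwovi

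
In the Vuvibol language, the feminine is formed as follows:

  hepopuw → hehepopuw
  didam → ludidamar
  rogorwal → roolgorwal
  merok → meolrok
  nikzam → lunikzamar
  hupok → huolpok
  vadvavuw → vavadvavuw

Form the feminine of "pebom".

rogorwal and didam both have last vowel 'a' yet inflect differently (roolgorwal, ludidamar), so the last vowel is not what conditions the rule; the final letter is.
"pebom" ends in -m. The stems ending in -m (didam → ludidamar, nikzam → lunikzamar) add lu- … -ar around the stem.
So pebom → lupebomar.

lupebomar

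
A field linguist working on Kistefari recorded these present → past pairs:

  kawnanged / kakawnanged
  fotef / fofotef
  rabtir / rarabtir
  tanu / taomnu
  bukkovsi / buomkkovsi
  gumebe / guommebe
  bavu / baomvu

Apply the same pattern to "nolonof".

"nolonof" ends in a consonant. The stems ending in a consonant (fotef → fofotef, rabtir → rarabtir, kawnanged → kakawnanged) repeat the first consonant+vowel as a prefix.
The other pattern: stems ending in a vowel insert -om- after the first vowel.
So nolonof → nonolonof.

nonolonof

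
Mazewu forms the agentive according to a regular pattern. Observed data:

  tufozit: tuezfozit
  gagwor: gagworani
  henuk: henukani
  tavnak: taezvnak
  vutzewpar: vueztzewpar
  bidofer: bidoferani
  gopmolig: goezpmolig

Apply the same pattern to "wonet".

wonetani

tavnak and henuk both end in -k yet inflect differently (taezvnak, henukani), so the final letter is not what conditions the rule; the last vowel is.
"wonet" has last vowel 'e'. The one such stem in the data (bidofer → bidoferani) adds -ani, so the same rule applies.
So wonet → wonetani.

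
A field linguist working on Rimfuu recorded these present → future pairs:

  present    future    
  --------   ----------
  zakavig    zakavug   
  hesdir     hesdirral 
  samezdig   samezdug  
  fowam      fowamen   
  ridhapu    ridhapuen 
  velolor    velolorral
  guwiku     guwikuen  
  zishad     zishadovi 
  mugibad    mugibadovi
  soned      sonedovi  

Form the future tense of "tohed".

mugibad and fowam both have last vowel 'a' yet inflect differently (mugibadovi, fowamen), so the last vowel is not what conditions the rule; the final letter is.
"tohed" ends in -d. The stems ending in -d (mugibad → mugibadovi, soned → sonedovi, zishad → zishadovi) add -ovi.
So tohed → tohedovi.

tohedovi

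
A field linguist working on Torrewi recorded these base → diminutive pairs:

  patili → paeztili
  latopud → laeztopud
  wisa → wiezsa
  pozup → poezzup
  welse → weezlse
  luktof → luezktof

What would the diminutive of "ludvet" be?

luezdvet

Every pair shown (patili → paeztili, latopud → laeztopud, wisa → wiezsa, …) follows the same rule: insert -ez- after the first vowel.
So ludvet → luezdvet.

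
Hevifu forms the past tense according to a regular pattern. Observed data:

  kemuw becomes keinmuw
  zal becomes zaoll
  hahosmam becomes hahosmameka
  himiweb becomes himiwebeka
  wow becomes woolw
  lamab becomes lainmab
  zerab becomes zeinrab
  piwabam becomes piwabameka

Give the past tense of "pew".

peolw

wow and kemuw both end in -w yet inflect differently (woolw, keinmuw), so the final letter is not what conditions the rule; the number of vowels is.
"pew" has 1 vowel. The stems with 1 vowel (wow → woolw, zal → zaoll) insert -ol- after the first vowel.
The other patterns: stems with 2 vowels insert -in- after the first vowel; stems with 3 vowels add -eka.
So pew → peolw.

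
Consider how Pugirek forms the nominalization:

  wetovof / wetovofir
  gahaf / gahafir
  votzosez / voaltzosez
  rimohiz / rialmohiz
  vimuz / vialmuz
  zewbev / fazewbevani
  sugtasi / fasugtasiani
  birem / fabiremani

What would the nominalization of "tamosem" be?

fatamosemani

votzosez and zewbev both have last vowel 'e' yet inflect differently (voaltzosez, fazewbevani), so the last vowel is not what conditions the rule; the final letter is.
"tamosem" ends in -m. The one such stem in the data (birem → fabiremani) adds fa- … -ani around the stem, so the same rule applies.
So tamosem → fatamosemani.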